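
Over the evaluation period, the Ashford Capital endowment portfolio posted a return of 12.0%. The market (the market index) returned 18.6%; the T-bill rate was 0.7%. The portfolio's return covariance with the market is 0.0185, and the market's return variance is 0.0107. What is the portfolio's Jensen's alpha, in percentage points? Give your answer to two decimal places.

-19.65

β = Cov / Var = 0.0185 / 0.0107 = 1.7290
E[R] = Rf + β(Rm − Rf) = 0.7% + 1.7290 × (18.6% − 0.7%) = 31.6491%
α = Rp − E[R] = 12.0% − 31.6491% = -19.6491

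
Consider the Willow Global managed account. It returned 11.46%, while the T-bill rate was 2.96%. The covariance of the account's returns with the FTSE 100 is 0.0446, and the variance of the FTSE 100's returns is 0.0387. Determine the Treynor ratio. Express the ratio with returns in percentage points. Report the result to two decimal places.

β = Cov / Var = 0.0446 / 0.0387 = 1.1525
Treynor = (Rp − Rf) / β = (11.46% − 2.96%) / 1.1525 = 8.50 / 1.1525 = 7.3753

7.38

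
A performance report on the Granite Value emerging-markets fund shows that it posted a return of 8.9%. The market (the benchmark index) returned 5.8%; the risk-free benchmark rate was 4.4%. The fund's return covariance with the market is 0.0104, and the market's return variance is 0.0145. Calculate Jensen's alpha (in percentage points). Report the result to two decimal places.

3.50

β = Cov / Var = 0.0104 / 0.0145 = 0.7172
E[R] = Rf + β(Rm − Rf) = 4.4% + 0.7172 × (5.8% − 4.4%) = 5.4041%
α = Rp − E[R] = 8.9% − 5.4041% = 3.4959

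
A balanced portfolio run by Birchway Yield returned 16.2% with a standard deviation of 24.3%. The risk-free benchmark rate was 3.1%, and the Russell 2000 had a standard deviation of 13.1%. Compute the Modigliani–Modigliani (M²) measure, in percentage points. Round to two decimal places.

Sharpe = (Rp − Rf) / σp = (16.2% − 3.1%) / 24.3% = 0.5391
M² = Rf + Sharpe × σm = 3.1% + 0.5391 × 13.1% = 10.1622%

10.16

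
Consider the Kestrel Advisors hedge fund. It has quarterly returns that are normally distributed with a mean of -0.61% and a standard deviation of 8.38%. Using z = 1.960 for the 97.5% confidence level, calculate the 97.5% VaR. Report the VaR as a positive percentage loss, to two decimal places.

VaR (as % loss) = −(μ − z·σ) = −(-0.61% − 1.960 × 8.38%) = −(-17.0348%) = 17.0348%

17.03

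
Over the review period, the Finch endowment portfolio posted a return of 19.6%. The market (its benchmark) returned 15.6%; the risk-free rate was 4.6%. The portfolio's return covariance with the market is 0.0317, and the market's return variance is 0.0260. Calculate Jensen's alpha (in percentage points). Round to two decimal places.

1.59

β = Cov / Var = 0.0317 / 0.0260 = 1.2192
E[R] = Rf + β(Rm − Rf) = 4.6% + 1.2192 × (15.6% − 4.6%) = 18.0112%
α = Rp − E[R] = 19.6% − 18.0112% = 1.5888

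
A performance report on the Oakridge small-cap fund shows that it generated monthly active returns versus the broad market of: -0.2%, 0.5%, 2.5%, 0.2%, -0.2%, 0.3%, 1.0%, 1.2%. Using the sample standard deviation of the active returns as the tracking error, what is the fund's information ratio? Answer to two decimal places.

r̄ = (-0.2 + 0.5 + 2.5 + 0.2 − 0.2 + 0.3 + 1 + 1.2) / 8 = 0.6625%
Σ(r − r̄)² = (-0.2 − 0.6625)² + (0.5 − 0.6625)² + … = 5.6388
sample σ = √(5.6388 / 7) = √0.8055 = 0.8975%
IR = r̄ / tracking error = 0.6625 / 0.8975 = 0.7382

0.74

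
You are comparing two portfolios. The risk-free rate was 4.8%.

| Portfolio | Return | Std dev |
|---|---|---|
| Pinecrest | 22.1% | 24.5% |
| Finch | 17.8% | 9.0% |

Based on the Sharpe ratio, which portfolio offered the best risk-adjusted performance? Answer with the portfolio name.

Finch

Pinecrest: Sharpe ratio = (22.1% − 4.8%) / 24.5% = 0.706
Finch: Sharpe ratio = (17.8% − 4.8%) / 9.0% = 1.444
Highest: Finch (1.444).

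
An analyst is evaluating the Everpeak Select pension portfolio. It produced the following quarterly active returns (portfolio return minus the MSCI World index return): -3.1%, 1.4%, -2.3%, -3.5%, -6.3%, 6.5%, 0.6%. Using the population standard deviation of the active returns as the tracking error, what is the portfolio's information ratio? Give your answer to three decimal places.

-0.247

Mean return r̄ = -6.70 / 7 = -0.9571%
Population σ = √[Σ(r − r̄)² / 7] = √[104.9971 / 7] = √14.9996 = 3.8729%
IR = r̄ / tracking error = -0.9571 / 3.8729 = -0.2471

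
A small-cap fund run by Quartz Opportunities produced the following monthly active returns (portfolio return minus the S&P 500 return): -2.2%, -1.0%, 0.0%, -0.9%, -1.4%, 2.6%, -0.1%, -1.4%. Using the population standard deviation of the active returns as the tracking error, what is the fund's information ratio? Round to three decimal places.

-0.403

Mean return r̄ = -4.40 / 8 = -0.5500%
Σ(r − r̄)² = 14.9200; population σ = √(14.9200/8) = 1.3657%
IR = r̄ / tracking error = -0.5500 / 1.3657 = -0.4027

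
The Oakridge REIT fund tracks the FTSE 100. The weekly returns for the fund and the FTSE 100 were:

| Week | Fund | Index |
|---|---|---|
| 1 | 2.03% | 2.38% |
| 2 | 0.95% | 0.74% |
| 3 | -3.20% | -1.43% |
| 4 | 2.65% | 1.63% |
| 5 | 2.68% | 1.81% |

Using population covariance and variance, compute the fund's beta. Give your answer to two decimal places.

r̄p = 1.0220%,  r̄m = 1.0260%
Cov = Σ(rp − r̄p)(rm − r̄m) / 5 = 2.8076
Var(rm) = Σ(rm − r̄m)² / 5 = 1.7853
β = Cov / Var = 2.8076 / 1.7853 = 1.5726

1.57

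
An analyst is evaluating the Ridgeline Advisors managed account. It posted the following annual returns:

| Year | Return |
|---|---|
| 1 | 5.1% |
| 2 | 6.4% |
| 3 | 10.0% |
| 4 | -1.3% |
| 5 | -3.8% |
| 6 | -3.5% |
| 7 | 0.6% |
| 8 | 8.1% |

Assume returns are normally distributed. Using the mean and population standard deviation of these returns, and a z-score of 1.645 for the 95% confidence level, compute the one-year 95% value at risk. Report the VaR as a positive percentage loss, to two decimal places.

5.59

Mean return μ = 21.60 / 8 = 2.7000%
Σ(r − μ)² = (5.1 − 2.7000)² + (6.4 − 2.7000)² + (10 − 2.7000)² + … = 203.0000
population σ = √(203.0000 / 8) = √25.3750 = 5.0374%
VaR = −(μ − z·σ) = −(2.7000 − 1.645 × 5.0374) = −(-5.5865) = 5.5865%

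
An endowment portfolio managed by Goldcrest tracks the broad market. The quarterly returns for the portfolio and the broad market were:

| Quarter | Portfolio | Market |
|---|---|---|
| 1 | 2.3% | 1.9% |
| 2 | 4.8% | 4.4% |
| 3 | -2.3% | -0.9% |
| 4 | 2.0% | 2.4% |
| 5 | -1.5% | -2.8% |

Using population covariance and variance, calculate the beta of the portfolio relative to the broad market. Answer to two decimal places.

r̄p = 1.0600%,  r̄m = 1.0000%
Cov = Σ(rp − r̄p)(rm − r̄m) / 5 = 6.2520
Var(rm) = Σ(rm − r̄m)² / 5 = 6.4760
β = Cov / Var = 6.2520 / 6.4760 = 0.9654

0.97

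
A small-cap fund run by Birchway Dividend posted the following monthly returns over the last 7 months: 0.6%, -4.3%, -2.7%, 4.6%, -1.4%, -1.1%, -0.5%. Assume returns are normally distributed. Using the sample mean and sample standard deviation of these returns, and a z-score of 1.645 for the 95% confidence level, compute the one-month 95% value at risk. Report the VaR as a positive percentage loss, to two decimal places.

5.31

r̄ = (0.6 − 4.3 − 2.7 + 4.6 − 1.4 − 1.1 − 0.5) / 7 = -0.6857%
Σ(r − r̄)² = 47.4286; sample σ = √(47.4286/6) = 2.8115%
VaR = −(r̄ − z·σ) = −(-0.6857 − 1.645 × 2.8115) = −(-5.3106) = 5.3106%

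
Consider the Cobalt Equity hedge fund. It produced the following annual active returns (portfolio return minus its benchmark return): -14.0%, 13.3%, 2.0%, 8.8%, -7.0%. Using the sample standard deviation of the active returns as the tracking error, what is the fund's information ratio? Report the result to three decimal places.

μ = (-14 + 13.3 + 2 + 8.8 − 7) / 5 = 0.6200%
Sample std dev = √[501.4080 / 4] = 11.1961%
IR = μ / tracking error = 0.6200 / 11.1961 = 0.0554

0.055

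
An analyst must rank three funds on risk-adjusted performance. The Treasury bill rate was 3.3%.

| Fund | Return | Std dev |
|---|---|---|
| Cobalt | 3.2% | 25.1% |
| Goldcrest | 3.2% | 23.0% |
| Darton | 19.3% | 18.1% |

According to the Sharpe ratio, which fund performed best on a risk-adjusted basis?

Cobalt: Sharpe ratio = (3.2% − 3.3%) / 25.1% = -0.004
Goldcrest: Sharpe ratio = (3.2% − 3.3%) / 23.0% = -0.004
Darton: Sharpe ratio = (19.3% − 3.3%) / 18.1% = 0.884
Highest: Darton (0.884).

Darton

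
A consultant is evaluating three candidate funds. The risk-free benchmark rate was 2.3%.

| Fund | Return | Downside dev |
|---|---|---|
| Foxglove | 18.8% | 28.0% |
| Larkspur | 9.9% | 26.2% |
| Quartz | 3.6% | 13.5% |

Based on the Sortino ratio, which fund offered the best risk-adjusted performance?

Foxglove

Foxglove: Sortino ratio = (18.8% − 2.3%) / 28.0% = 0.589
Larkspur: Sortino ratio = (9.9% − 2.3%) / 26.2% = 0.290
Quartz: Sortino ratio = (3.6% − 2.3%) / 13.5% = 0.096
Highest: Foxglove (0.589).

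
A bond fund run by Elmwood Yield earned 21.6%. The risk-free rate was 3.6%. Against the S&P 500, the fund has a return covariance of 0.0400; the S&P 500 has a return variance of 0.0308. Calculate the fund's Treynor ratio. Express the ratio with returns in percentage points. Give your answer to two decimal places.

β = Cov / Var = 0.0400 / 0.0308 = 1.2987
Treynor = (Rp − Rf) / β = (21.6% − 3.6%) / 1.2987 = 18.00 / 1.2987 = 13.8600

13.86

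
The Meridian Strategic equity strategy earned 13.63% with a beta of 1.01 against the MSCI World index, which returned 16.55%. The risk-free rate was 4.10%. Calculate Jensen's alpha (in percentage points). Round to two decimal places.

CAPM expected return = Rf + β(Rm − Rf) = 4.10% + 1.01 × (16.55% − 4.10%) = 4.1 + 1.01 × 12.45 = 16.6745%
Jensen's α = Rp − E[R] = 13.63% − 16.6745% = -3.0445

-3.04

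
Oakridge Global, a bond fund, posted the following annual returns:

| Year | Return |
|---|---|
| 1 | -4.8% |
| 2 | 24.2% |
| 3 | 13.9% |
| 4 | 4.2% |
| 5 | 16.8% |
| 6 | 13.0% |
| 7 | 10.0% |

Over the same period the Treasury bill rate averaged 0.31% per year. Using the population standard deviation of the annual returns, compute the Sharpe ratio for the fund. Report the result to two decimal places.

Mean return μ = 77.30 / 7 = 11.0429%
Population std dev = √[517.1571 / 7] = 8.5953%
Sharpe = (μ − rf) / σ = (11.0429 − 0.31) / 8.5953 = 10.7329 / 8.5953 = 1.2487

1.25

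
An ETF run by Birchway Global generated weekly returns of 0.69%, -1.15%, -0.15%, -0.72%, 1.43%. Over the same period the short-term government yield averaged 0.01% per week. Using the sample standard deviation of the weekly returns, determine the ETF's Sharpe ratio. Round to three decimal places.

0.010

r̄ = (0.69 − 1.15 − 0.15 − 0.72 + 1.43) / 5 = 0.0200%
Σ(r − r̄)² = 4.3824; sample σ = √(4.3824/4) = 1.0467%
Sharpe = (r̄ − rf) / σ = (0.0200 − 0.01) / 1.0467 = 0.0100 / 1.0467 = 0.0096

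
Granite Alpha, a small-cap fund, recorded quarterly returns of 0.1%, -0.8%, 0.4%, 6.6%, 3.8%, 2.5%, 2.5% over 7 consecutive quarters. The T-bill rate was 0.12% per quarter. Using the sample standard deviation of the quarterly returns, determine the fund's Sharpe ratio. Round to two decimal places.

0.80

Mean return μ = 15.10 / 7 = 2.1571%
Sample std dev = √[38.7371 / 6] = 2.5409%
Sharpe = (μ − rf) / σ = (2.1571 − 0.12) / 2.5409 = 2.0371 / 2.5409 = 0.8017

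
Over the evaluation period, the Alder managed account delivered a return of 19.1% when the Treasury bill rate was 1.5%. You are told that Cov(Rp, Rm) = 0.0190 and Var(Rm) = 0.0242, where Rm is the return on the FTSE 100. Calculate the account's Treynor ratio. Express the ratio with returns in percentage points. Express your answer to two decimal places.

β = Cov / Var = 0.0190 / 0.0242 = 0.7851
Treynor = (Rp − Rf) / β = (19.1% − 1.5%) / 0.7851 = 17.60 / 0.7851 = 22.4175

22.42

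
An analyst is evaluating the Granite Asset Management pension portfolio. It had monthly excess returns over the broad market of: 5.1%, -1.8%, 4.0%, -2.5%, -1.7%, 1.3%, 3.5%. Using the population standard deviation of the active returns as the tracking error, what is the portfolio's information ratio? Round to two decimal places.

r̄ = (5.1 − 1.8 + 4 − 2.5 − 1.7 + 1.3 + 3.5) / 7 = 1.1286%
Population std dev = √[59.4143 / 7] = 2.9134%
IR = r̄ / tracking error = 1.1286 / 2.9134 = 0.3874

0.39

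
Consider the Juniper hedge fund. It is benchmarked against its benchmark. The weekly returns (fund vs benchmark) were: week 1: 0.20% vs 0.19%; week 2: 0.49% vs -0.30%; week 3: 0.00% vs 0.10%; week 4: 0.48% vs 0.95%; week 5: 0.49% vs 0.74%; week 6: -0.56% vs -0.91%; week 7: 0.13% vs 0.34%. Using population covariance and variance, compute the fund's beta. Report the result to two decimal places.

0.45

r̄p = 0.1757%,  r̄m = 0.1586%
Cov = Σ(rp − r̄p)(rm − r̄m) / 7 = 0.1526
Var(rm) = Σ(rm − r̄m)² / 7 = 0.3363
β = Cov / Var = 0.1526 / 0.3363 = 0.4538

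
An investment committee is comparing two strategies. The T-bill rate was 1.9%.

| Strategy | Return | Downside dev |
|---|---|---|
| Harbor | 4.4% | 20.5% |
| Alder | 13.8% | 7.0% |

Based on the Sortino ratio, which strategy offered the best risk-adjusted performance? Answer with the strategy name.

Harbor: Sortino ratio = (4.4% − 1.9%) / 20.5% = 0.122
Alder: Sortino ratio = (13.8% − 1.9%) / 7.0% = 1.700
Highest: Alder (1.700).

Alder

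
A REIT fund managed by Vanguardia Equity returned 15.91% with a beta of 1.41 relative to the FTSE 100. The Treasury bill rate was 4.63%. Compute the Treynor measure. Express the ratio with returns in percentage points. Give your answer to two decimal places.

8.00

Treynor = (Rp − Rf) / β = (15.91% − 4.63%) / 1.41 = 11.28 / 1.41 = 8.0000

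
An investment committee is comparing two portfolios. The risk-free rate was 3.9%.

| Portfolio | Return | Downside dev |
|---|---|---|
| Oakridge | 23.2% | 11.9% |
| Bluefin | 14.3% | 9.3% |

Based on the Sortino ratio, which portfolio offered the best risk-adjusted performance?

Oakridge

Oakridge: Sortino ratio = (23.2% − 3.9%) / 11.9% = 1.622
Bluefin: Sortino ratio = (14.3% − 3.9%) / 9.3% = 1.118
Highest: Oakridge (1.622).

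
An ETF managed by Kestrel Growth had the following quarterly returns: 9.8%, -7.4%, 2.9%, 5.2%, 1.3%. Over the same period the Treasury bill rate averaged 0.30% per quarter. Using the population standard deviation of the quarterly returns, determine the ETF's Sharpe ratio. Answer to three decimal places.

0.364

r̄ = (9.8 − 7.4 + 2.9 + 5.2 + 1.3) / 5 = 2.3600%
Σ(r − r̄)² = 160.0920; population σ = √(160.0920/5) = 5.6585%
Sharpe = (r̄ − rf) / σ = (2.3600 − 0.3) / 5.6585 = 2.0600 / 5.6585 = 0.3641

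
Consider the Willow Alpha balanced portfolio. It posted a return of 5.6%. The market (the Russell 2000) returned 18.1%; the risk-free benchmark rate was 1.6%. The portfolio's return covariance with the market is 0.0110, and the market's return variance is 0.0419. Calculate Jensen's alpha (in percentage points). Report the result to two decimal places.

-0.33

β = Cov / Var = 0.0110 / 0.0419 = 0.2625
E[R] = Rf + β(Rm − Rf) = 1.6% + 0.2625 × (18.1% − 1.6%) = 5.9313%
α = Rp − E[R] = 5.6% − 5.9313% = -0.3313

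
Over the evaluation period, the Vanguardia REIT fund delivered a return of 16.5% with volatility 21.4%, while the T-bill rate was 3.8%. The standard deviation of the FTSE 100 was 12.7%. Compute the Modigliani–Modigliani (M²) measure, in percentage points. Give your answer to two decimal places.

Sharpe = (Rp − Rf) / σp = (16.5% − 3.8%) / 21.4% = 0.5935
M² = Rf + Sharpe × σm = 3.8% + 0.5935 × 12.7% = 11.3375%

11.34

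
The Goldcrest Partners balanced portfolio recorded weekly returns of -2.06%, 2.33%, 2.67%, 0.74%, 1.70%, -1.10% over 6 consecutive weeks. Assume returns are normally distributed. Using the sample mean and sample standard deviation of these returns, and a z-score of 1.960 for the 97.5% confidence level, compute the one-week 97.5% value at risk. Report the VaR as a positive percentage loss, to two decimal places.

r̄ = (-2.06 + 2.33 + 2.67 + 0.74 + 1.7 − 1.1) / 6 = 0.7133%
Σ(r − r̄)² = 18.3959; sample σ = √(18.3959/5) = 1.9181%
VaR = −(r̄ − z·σ) = −(0.7133 − 1.960 × 1.9181) = −(-3.0462) = 3.0462%

3.05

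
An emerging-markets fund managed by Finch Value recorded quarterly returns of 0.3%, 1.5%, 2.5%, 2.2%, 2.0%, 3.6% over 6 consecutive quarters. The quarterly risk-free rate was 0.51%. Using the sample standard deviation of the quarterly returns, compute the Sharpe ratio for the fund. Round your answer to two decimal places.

Mean return r̄ = 12.10 / 6 = 2.0167%
Sample σ = √[Σ(r − r̄)² / 5] = √[5.9883 / 5] = √1.1977 = 1.0944%
Sharpe = (r̄ − rf) / σ = (2.0167 − 0.51) / 1.0944 = 1.5067 / 1.0944 = 1.3767

1.38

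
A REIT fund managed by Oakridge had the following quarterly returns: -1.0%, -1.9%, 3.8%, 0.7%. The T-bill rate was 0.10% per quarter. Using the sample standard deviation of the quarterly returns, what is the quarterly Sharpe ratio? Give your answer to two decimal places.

r̄ = (-1 − 1.9 + 3.8 + 0.7) / 4 = 0.4000%
Σ(r − r̄)² = (-1 − 0.4000)² + (-1.9 − 0.4000)² + (3.8 − 0.4000)² + … = 18.9000
sample σ = √(18.9000 / 3) = √6.3000 = 2.5100%
Sharpe = (r̄ − rf) / σ = (0.4000 − 0.1) / 2.5100 = 0.3000 / 2.5100 = 0.1195

0.12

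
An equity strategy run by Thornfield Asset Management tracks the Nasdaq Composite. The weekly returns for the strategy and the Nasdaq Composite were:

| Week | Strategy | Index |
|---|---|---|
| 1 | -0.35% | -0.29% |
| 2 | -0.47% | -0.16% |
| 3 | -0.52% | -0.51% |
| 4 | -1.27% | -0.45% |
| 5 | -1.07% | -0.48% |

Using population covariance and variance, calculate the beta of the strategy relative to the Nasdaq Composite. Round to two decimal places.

1.54

r̄p = -0.7360%,  r̄m = -0.3780%
Cov = Σ(rp − r̄p)(rm − r̄m) / 5 = 0.0272
Var(rm) = Σ(rm − r̄m)² / 5 = 0.0177
β = Cov / Var = 0.0272 / 0.0177 = 1.5367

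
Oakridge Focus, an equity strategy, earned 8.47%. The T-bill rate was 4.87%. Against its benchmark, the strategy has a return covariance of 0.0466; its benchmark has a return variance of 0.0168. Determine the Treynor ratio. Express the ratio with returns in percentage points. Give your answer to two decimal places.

β = Cov / Var = 0.0466 / 0.0168 = 2.7738
Treynor = (Rp − Rf) / β = (8.47% − 4.87%) / 2.7738 = 3.60 / 2.7738 = 1.2979

1.30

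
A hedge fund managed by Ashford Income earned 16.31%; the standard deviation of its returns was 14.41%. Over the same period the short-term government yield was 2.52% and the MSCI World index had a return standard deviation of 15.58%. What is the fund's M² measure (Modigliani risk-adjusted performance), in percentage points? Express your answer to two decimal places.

17.43

Sharpe = (Rp − Rf) / σp = (16.31% − 2.52%) / 14.41% = 0.9570
M² = Rf + Sharpe × σm = 2.52% + 0.9570 × 15.58% = 17.4301%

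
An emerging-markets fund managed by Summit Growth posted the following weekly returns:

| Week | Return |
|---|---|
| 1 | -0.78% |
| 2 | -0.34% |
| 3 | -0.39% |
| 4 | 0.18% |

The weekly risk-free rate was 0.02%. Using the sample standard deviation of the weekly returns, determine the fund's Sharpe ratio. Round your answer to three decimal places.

-0.894

Mean return r̄ = -1.330 / 4 = -0.3325%
Sample σ = √[Σ(r − r̄)² / 3] = √[0.4663 / 3] = √0.1554 = 0.3942%
Sharpe = (r̄ − rf) / σ = (-0.3325 − 0.02) / 0.3942 = -0.3525 / 0.3942 = -0.8942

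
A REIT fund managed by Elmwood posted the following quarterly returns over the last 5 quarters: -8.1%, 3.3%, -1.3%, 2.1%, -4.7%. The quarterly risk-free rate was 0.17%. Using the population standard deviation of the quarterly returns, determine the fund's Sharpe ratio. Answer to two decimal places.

Mean return r̄ = -8.70 / 5 = -1.7400%
Σ(r − r̄)² = (-8.1 − (-1.7400))² + (3.3 − (-1.7400))² + … = 89.5520
population σ = √(89.5520 / 5) = √17.9104 = 4.2321%
Sharpe = (r̄ − rf) / σ = (-1.7400 − 0.17) / 4.2321 = -1.9100 / 4.2321 = -0.4513

-0.45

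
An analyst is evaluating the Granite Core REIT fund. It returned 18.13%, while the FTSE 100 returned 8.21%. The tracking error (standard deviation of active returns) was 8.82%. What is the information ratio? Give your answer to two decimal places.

1.12

IR = (Rp − Rb) / TE = (18.13% − 8.21%) / 8.82% = 9.92% / 8.82% = 1.1247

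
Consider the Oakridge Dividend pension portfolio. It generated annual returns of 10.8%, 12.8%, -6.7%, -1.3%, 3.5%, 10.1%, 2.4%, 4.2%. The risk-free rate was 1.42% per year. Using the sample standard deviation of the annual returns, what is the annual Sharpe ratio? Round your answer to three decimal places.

Mean return r̄ = 35.80 / 8 = 4.4750%
Sample std dev = √[304.5150 / 7] = 6.5956%
Sharpe = (r̄ − rf) / σ = (4.4750 − 1.42) / 6.5956 = 3.0550 / 6.5956 = 0.4632

0.463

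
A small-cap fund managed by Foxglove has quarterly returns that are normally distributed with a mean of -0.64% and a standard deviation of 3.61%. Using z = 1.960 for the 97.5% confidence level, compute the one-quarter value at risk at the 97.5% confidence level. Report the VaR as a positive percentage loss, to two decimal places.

VaR (as % loss) = −(μ − z·σ) = −(-0.64% − 1.960 × 3.61%) = −(-7.7156%) = 7.7156%

7.72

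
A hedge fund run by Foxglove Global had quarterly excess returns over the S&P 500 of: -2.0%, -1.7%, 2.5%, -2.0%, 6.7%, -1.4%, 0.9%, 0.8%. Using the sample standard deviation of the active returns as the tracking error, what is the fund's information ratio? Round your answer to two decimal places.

0.16

r̄ = (-2 − 1.7 + 2.5 − 2 + 6.7 − 1.4 + 0.9 + 0.8) / 8 = 0.4750%
Σ(r − r̄)² = 63.6350; sample σ = √(63.6350/7) = 3.0151%
IR = r̄ / tracking error = 0.4750 / 3.0151 = 0.1575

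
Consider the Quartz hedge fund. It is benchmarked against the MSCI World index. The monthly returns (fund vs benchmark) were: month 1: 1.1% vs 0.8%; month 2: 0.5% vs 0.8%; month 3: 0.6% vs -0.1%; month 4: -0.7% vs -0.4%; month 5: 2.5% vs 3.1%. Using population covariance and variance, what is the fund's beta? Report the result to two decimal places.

0.78

r̄p = 0.8000%,  r̄m = 0.8400%
Cov = Σ(rp − r̄p)(rm − r̄m) / 5 = 1.1780
Var(rm) = Σ(rm − r̄m)² / 5 = 1.5064
β = Cov / Var = 1.1780 / 1.5064 = 0.7820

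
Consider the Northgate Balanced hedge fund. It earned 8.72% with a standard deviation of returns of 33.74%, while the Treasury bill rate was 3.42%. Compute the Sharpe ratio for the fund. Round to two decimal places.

Sharpe = (Rp − Rf) / σp = (8.72% − 3.42%) / 33.74% = 5.30% / 33.74% = 0.1571

0.16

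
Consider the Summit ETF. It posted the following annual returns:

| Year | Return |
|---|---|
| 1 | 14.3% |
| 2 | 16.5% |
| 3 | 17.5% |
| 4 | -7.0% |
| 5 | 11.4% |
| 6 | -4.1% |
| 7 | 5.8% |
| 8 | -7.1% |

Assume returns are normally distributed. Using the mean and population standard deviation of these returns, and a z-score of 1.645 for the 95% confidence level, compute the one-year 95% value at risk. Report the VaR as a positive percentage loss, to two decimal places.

r̄ = (14.3 + 16.5 + 17.5 − 7 + 11.4 − 4.1 + 5.8 − 7.1) / 8 = 5.9125%
Population σ = √[Σ(r − r̄)² / 8] = √[783.1488 / 8] = √97.8936 = 9.8941%
VaR = −(r̄ − z·σ) = −(5.9125 − 1.645 × 9.8941) = −(-10.3633) = 10.3633%

10.36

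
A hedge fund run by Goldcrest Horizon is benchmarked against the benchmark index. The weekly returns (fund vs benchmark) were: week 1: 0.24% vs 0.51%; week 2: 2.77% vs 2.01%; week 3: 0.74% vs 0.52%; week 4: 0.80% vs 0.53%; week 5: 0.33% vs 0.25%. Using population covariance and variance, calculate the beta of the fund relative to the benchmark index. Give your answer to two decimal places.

r̄p = 0.9760%,  r̄m = 0.7640%
Cov = Σ(rp − r̄p)(rm − r̄m) / 5 = 0.5706
Var(rm) = Σ(rm − r̄m)² / 5 = 0.3991
β = Cov / Var = 0.5706 / 0.3991 = 1.4297

1.43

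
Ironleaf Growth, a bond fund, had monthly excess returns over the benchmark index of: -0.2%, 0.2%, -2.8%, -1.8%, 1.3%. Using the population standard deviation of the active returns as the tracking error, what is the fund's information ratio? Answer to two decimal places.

r̄ = (-0.2 + 0.2 − 2.8 − 1.8 + 1.3) / 5 = -3.30 / 5 = -0.6600%
Σ(r − r̄)² = (-0.2 − (-0.6600))² + (0.2 − (-0.6600))² + … = 10.6720
population σ = √(10.6720 / 5) = √2.1344 = 1.4610%
IR = r̄ / tracking error = -0.6600 / 1.4610 = -0.4517

-0.45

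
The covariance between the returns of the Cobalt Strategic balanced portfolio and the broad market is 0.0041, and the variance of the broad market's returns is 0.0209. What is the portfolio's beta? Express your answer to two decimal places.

0.20

β = Cov(Rp, Rm) / Var(Rm) = 0.0041 / 0.0209 = 0.1962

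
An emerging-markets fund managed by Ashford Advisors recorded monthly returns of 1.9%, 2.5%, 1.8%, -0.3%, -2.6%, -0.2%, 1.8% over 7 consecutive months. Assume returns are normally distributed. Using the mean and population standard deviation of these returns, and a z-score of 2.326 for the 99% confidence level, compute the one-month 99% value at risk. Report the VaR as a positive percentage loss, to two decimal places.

μ = (1.9 + 2.5 + 1.8 − 0.3 − 2.6 − 0.2 + 1.8) / 7 = 0.7000%
Σ(r − μ)² = (1.9 − 0.7000)² + (2.5 − 0.7000)² + (1.8 − 0.7000)² + … = 19.8000
population σ = √(19.8000 / 7) = √2.8286 = 1.6818%
VaR = −(μ − z·σ) = −(0.7000 − 2.326 × 1.6818) = −(-3.2119) = 3.2119%

3.21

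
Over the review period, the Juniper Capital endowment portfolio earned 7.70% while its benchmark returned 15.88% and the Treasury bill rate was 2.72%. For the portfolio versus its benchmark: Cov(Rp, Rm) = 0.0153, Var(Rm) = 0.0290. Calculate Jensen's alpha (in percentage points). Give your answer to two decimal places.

β = Cov / Var = 0.0153 / 0.0290 = 0.5276
E[R] = Rf + β(Rm − Rf) = 2.72% + 0.5276 × (15.88% − 2.72%) = 9.6632%
α = Rp − E[R] = 7.70% − 9.6632% = -1.9632

-1.96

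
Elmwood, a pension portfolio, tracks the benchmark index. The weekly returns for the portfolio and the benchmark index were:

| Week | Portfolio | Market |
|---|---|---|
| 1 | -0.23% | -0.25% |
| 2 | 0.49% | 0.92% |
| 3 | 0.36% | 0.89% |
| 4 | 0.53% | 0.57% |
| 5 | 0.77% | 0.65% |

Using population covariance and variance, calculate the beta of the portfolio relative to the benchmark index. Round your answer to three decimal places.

r̄p = 0.3840%,  r̄m = 0.5560%
Cov = Σ(rp − r̄p)(rm − r̄m) / 5 = 0.1128
Var(rm) = Σ(rm − r̄m)² / 5 = 0.1805
β = Cov / Var = 0.1128 / 0.1805 = 0.6249

0.625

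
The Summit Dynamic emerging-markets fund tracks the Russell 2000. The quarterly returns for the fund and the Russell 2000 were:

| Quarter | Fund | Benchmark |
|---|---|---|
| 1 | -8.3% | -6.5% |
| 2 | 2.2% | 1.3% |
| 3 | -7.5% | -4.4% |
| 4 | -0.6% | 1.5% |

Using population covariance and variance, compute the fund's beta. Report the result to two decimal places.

1.22

r̄p = -3.5500%,  r̄m = -2.0250%
Cov = Σ(rp − r̄p)(rm − r̄m) / 4 = 15.0388
Var(rm) = Σ(rm − r̄m)² / 4 = 12.2869
β = Cov / Var = 15.0388 / 12.2869 = 1.2240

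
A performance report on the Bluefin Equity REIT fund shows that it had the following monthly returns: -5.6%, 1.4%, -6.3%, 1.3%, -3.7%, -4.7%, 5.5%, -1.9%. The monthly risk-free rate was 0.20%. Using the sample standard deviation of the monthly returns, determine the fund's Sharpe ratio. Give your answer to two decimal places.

r̄ = (-5.6 + 1.4 − 6.3 + 1.3 − 3.7 − 4.7 + 5.5 − 1.9) / 8 = -1.7500%
Σ(r − r̄)² = (-5.6 − (-1.7500))² + (1.4 − (-1.7500))² + (-6.3 − (-1.7500))² + … = 119.8400
σ = √[119.8400 / 7] = 4.1376%
Sharpe = (r̄ − rf) / σ = (-1.7500 − 0.2) / 4.1376 = -1.9500 / 4.1376 = -0.4713

-0.47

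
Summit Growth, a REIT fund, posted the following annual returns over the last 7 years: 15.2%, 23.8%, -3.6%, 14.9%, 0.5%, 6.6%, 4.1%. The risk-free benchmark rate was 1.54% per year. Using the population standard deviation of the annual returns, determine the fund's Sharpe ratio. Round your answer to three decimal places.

0.815

r̄ = (15.2 + 23.8 − 3.6 + 14.9 + 0.5 + 6.6 + 4.1) / 7 = 61.50 / 7 = 8.7857%
Σ(r − r̄)² = (15.2 − 8.7857)² + (23.8 − 8.7857)² + … = 552.7486
σ = √[552.7486 / 7] = 8.8862%
Sharpe = (r̄ − rf) / σ = (8.7857 − 1.54) / 8.8862 = 7.2457 / 8.8862 = 0.8154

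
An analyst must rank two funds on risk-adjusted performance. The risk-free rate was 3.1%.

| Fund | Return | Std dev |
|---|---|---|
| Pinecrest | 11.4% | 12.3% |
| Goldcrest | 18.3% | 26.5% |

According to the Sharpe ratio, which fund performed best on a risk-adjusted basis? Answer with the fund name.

Pinecrest: Sharpe ratio = (11.4% − 3.1%) / 12.3% = 0.675
Goldcrest: Sharpe ratio = (18.3% − 3.1%) / 26.5% = 0.574
Highest: Pinecrest (0.675).

Pinecrest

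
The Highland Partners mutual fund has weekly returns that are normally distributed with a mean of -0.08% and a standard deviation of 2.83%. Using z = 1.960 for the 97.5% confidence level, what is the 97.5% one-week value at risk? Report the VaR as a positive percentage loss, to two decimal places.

VaR (as % loss) = −(μ − z·σ) = −(-0.08% − 1.960 × 2.83%) = −(-5.6268%) = 5.6268%

5.63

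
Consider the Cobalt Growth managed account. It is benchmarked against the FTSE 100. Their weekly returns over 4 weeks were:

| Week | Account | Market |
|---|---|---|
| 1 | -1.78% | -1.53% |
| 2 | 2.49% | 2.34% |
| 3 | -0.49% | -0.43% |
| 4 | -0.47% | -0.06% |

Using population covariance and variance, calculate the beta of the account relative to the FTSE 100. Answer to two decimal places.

r̄p = -0.0625%,  r̄m = 0.0800%
Cov = Σ(rp − r̄p)(rm − r̄m) / 4 = 2.2022
Var(rm) = Σ(rm − r̄m)² / 4 = 1.9949
β = Cov / Var = 2.2022 / 1.9949 = 1.1039

1.10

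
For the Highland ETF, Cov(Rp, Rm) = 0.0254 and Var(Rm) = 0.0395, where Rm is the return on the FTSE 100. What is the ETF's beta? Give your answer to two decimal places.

0.64

β = Cov(Rp, Rm) / Var(Rm) = 0.0254 / 0.0395 = 0.6430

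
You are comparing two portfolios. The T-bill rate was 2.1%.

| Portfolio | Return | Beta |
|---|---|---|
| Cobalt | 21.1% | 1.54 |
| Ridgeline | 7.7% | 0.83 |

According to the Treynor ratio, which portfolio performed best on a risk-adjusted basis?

Cobalt: Treynor = (21.1% − 2.1%) / 1.54 = 12.338
Ridgeline: Treynor = (7.7% − 2.1%) / 0.83 = 6.747
Highest: Cobalt (12.338).

Cobalt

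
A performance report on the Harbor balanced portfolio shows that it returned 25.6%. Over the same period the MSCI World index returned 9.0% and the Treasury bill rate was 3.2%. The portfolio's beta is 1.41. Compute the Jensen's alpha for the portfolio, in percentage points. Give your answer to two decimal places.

CAPM expected return = Rf + β(Rm − Rf) = 3.2% + 1.41 × (9.0% − 3.2%) = 3.2 + 1.41 × 5.80 = 11.3780%
Jensen's α = Rp − E[R] = 25.6% − 11.3780% = 14.2220

14.22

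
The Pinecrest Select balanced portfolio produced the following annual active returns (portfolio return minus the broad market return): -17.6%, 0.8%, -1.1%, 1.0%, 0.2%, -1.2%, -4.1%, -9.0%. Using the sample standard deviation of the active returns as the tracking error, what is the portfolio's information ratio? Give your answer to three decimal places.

-0.600

r̄ = (-17.6 + 0.8 − 1.1 + 1 + 0.2 − 1.2 − 4.1 − 9) / 8 = -31.00 / 8 = -3.8750%
Σ(r − r̄)² = 291.7750; sample σ = √(291.7750/7) = 6.4562%
IR = r̄ / tracking error = -3.8750 / 6.4562 = -0.6002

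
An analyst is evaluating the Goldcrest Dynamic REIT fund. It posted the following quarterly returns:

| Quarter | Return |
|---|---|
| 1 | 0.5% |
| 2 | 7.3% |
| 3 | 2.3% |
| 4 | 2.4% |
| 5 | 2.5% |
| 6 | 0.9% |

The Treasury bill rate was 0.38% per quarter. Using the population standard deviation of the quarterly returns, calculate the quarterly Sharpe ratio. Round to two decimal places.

1.02

μ = (0.5 + 7.3 + 2.3 + 2.4 + 2.5 + 0.9) / 6 = 15.90 / 6 = 2.6500%
Population σ = √[Σ(r − μ)² / 6] = √[29.5150 / 6] = √4.9192 = 2.2179%
Sharpe = (μ − rf) / σ = (2.6500 − 0.38) / 2.2179 = 2.2700 / 2.2179 = 1.0235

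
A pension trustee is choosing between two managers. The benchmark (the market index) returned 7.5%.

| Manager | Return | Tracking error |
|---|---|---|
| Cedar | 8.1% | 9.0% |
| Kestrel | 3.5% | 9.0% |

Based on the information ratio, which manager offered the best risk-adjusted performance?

Cedar: IR = (8.1% − 7.5%) / 9.0% = 0.067
Kestrel: IR = (3.5% − 7.5%) / 9.0% = -0.444
Highest: Cedar (0.067).

Cedar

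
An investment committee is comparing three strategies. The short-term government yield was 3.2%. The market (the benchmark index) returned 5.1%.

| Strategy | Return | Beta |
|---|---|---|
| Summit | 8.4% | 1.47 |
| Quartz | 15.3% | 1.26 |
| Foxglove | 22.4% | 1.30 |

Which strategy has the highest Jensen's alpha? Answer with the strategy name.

Summit: α = 8.4% − [3.2% + 1.47 × (5.1% − 3.2%)] = 2.407
Quartz: α = 15.3% − [3.2% + 1.26 × (5.1% − 3.2%)] = 9.706
Foxglove: α = 22.4% − [3.2% + 1.30 × (5.1% − 3.2%)] = 16.730
Highest: Foxglove (16.730).

Foxglove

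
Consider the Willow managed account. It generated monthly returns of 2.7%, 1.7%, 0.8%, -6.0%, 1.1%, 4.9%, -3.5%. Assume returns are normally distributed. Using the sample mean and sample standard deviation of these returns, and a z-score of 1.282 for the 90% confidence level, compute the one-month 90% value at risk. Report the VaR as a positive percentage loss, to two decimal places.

4.55

Mean return r̄ = 1.70 / 7 = 0.2429%
Σ(r − r̄)² = (2.7 − 0.2429)² + (1.7 − 0.2429)² + (0.8 − 0.2429)² + … = 83.8771
sample σ = √(83.8771 / 6) = √13.9795 = 3.7389%
VaR = −(r̄ − z·σ) = −(0.2429 − 1.282 × 3.7389) = −(-4.5504) = 4.5504%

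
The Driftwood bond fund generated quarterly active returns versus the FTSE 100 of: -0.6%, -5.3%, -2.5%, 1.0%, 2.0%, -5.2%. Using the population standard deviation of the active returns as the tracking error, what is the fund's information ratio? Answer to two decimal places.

r̄ = (-0.6 − 5.3 − 2.5 + 1 + 2 − 5.2) / 6 = -10.60 / 6 = -1.7667%
Population σ = √[Σ(r − r̄)² / 6] = √[48.0133 / 6] = √8.0022 = 2.8288%
IR = r̄ / tracking error = -1.7667 / 2.8288 = -0.6245

-0.62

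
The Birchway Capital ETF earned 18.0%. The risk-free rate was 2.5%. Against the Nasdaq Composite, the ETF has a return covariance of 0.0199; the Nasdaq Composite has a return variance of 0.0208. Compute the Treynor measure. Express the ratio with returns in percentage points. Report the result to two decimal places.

16.20

β = Cov / Var = 0.0199 / 0.0208 = 0.9567
Treynor = (Rp − Rf) / β = (18.0% − 2.5%) / 0.9567 = 15.50 / 0.9567 = 16.2015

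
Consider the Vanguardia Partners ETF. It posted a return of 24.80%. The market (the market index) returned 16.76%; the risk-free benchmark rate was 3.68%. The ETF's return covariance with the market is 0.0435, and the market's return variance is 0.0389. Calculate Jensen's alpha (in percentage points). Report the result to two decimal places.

β = Cov / Var = 0.0435 / 0.0389 = 1.1183
E[R] = Rf + β(Rm − Rf) = 3.68% + 1.1183 × (16.76% − 3.68%) = 18.3074%
α = Rp − E[R] = 24.80% − 18.3074% = 6.4926

6.49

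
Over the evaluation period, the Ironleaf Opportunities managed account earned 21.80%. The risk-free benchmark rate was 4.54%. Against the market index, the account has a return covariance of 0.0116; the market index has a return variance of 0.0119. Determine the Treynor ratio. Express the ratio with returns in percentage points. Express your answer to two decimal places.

β = Cov / Var = 0.0116 / 0.0119 = 0.9748
Treynor = (Rp − Rf) / β = (21.80% − 4.54%) / 0.9748 = 17.26 / 0.9748 = 17.7062

17.71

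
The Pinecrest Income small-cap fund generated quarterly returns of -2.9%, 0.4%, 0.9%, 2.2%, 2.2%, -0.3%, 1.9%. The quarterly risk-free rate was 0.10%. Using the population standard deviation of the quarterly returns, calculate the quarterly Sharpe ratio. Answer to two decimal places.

r̄ = (-2.9 + 0.4 + 0.9 + 2.2 + 2.2 − 0.3 + 1.9) / 7 = 4.40 / 7 = 0.6286%
Σ(r − r̄)² = 19.9943; population σ = √(19.9943/7) = 1.6901%
Sharpe = (r̄ − rf) / σ = (0.6286 − 0.1) / 1.6901 = 0.5286 / 1.6901 = 0.3128

0.31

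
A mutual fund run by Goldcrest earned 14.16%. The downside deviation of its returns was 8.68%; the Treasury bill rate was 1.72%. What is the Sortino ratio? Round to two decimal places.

Sortino = (Rp − Rf) / σd = (14.16% − 1.72%) / 8.68% = 12.44% / 8.68% = 1.4332

1.43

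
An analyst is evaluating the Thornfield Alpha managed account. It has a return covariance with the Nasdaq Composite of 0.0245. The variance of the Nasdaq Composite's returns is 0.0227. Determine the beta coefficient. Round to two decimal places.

1.08

β = Cov(Rp, Rm) / Var(Rm) = 0.0245 / 0.0227 = 1.0793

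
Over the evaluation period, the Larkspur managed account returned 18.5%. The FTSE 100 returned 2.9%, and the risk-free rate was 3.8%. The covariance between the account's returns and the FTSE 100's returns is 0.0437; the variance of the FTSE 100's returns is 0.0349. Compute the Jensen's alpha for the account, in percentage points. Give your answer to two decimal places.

15.83

β = Cov / Var = 0.0437 / 0.0349 = 1.2521
E[R] = Rf + β(Rm − Rf) = 3.8% + 1.2521 × (2.9% − 3.8%) = 2.6731%
α = Rp − E[R] = 18.5% − 2.6731% = 15.8269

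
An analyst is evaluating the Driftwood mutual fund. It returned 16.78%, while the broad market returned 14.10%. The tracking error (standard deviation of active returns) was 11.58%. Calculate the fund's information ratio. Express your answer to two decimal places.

0.23

IR = (Rp − Rb) / TE = (16.78% − 14.10%) / 11.58% = 2.68% / 11.58% = 0.2314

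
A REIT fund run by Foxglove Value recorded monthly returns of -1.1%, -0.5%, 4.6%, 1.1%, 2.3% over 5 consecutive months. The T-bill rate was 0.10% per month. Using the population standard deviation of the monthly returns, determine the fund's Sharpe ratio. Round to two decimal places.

μ = (-1.1 − 0.5 + 4.6 + 1.1 + 2.3) / 5 = 6.40 / 5 = 1.2800%
Σ(r − μ)² = (-1.1 − 1.2800)² + (-0.5 − 1.2800)² + … = 20.9280
population σ = √(20.9280 / 5) = √4.1856 = 2.0459%
Sharpe = (μ − rf) / σ = (1.2800 − 0.1) / 2.0459 = 1.1800 / 2.0459 = 0.5768

0.58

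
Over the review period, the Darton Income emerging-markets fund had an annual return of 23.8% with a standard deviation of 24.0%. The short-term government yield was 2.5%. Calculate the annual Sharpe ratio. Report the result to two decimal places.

0.89

Sharpe = (Rp − Rf) / σp = (23.8% − 2.5%) / 24.0% = 21.30% / 24.0% = 0.8875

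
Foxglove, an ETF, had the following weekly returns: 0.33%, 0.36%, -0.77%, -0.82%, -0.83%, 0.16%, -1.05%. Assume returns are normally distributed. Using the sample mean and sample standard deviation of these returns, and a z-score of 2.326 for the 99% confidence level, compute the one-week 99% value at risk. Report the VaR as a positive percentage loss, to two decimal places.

1.83

r̄ = (0.33 + 0.36 − 0.77 − 0.82 − 0.83 + 0.16 − 1.05) / 7 = -0.3743%
Sample std dev = √[2.3402 / 6] = 0.6245%
VaR = −(r̄ − z·σ) = −(-0.3743 − 2.326 × 0.6245) = −(-1.8269) = 1.8269%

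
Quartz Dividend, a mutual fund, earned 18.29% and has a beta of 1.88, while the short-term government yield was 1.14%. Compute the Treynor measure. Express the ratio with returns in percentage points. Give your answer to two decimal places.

Treynor = (Rp − Rf) / β = (18.29% − 1.14%) / 1.88 = 17.15 / 1.88 = 9.1223

9.12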